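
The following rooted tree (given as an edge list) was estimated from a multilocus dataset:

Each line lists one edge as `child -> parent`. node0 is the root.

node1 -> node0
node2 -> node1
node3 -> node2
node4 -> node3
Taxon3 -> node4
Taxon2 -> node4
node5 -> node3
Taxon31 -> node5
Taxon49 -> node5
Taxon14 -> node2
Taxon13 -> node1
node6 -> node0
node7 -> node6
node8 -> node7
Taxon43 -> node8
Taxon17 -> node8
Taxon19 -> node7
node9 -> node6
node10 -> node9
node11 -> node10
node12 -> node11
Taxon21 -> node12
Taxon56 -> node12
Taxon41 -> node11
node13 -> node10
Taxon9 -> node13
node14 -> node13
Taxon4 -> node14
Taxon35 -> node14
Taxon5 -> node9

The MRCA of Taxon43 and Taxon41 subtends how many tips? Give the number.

The MRCA of Taxon43 and Taxon41 is the node subtending (((Taxon43,Taxon17),Taxon19),((((Taxon21,Taxon56),Taxon41),(Taxon9,(Taxon4,Taxon35))),Taxon5)).
That clade contains 10 terminal taxa: Taxon17, Taxon19, Taxon21, Taxon35, Taxon4, Taxon41, Taxon43, Taxon5, Taxon56, Taxon9.

10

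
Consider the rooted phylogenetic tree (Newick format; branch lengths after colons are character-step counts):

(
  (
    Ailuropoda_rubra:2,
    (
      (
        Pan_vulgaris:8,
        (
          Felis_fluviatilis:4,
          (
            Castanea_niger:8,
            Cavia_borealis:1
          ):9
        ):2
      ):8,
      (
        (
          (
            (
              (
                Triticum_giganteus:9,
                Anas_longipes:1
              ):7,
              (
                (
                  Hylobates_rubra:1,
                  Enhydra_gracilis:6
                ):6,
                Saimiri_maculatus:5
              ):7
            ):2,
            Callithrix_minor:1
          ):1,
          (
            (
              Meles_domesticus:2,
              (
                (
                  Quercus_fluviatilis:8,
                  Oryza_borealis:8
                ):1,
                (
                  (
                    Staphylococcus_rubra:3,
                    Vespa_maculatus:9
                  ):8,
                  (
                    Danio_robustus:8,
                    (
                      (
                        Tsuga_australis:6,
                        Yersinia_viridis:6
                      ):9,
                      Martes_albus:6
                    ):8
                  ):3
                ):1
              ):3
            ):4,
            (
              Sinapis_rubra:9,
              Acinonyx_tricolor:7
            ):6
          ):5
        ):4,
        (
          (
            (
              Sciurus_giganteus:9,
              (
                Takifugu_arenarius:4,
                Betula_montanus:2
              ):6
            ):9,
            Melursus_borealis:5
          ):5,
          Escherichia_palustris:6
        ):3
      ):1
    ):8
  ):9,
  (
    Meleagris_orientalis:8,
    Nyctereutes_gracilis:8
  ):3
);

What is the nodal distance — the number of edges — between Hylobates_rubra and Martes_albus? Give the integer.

12

The MRCA of Hylobates_rubra and Martes_albus is the node subtending ((((Triticum_giganteus,Anas_longipes),((Hylobates_rubra,Enhydra_gracilis),Saimiri_maculatus)),Callithrix_minor),((Meles_domesticus,((Quercus_fluviatilis,Oryza_borealis),((Staphylococcus_rubra,Vespa_maculatus),(Danio_robustus,((Tsuga_australis,Yersinia_viridis),Martes_albus))))),(Sinapis_rubra,Acinonyx_tricolor))).
From Hylobates_rubra up to that node: 5 branches. From Martes_albus up to the same node: 7 branches. Total: 5 + 7 = 12.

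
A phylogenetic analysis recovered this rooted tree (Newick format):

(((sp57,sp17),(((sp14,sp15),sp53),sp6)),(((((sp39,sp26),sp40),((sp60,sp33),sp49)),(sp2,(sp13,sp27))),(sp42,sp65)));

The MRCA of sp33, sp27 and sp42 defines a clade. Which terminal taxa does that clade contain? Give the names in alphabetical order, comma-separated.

Tracing sp33: it sits inside (sp60,sp33).
Tracing sp27: it sits inside (sp13,sp27).
Tracing sp42: it sits inside (sp42,sp65).
The smallest clade enclosing all 3 is (((((sp39,sp26),sp40),((sp60,sp33),sp49)),(sp2,(sp13,sp27))),(sp42,sp65)); the answer is its 11 terminal taxa in alphabetical order.

sp13, sp2, sp26, sp27, sp33, sp39, sp40, sp42, sp49, sp60, sp65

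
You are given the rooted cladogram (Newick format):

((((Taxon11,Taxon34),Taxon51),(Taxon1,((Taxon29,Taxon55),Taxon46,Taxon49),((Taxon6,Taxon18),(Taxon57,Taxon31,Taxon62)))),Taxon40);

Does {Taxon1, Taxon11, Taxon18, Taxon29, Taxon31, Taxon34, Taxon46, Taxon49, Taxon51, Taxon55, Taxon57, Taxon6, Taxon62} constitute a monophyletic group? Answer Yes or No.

The most recent common ancestor of these taxa subtends (((Taxon11,Taxon34),Taxon51),(Taxon1,((Taxon29,Taxon55),Taxon46,Taxon49),((Taxon6,Taxon18),(Taxon57,Taxon31,Taxon62)))).
That clade has exactly 13 tips — every listed taxon and nothing else — so the group is monophyletic.

Yes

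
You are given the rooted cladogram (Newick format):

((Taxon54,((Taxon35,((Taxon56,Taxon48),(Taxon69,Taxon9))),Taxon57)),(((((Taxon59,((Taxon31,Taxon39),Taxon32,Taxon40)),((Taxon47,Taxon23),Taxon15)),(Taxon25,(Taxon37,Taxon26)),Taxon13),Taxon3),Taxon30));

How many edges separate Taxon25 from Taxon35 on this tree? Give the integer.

9

The MRCA of Taxon25 and Taxon35 is the root of the tree.
From Taxon25 up to that node: 5 branches. From Taxon35 up to the same node: 4 branches. Total: 5 + 4 = 9.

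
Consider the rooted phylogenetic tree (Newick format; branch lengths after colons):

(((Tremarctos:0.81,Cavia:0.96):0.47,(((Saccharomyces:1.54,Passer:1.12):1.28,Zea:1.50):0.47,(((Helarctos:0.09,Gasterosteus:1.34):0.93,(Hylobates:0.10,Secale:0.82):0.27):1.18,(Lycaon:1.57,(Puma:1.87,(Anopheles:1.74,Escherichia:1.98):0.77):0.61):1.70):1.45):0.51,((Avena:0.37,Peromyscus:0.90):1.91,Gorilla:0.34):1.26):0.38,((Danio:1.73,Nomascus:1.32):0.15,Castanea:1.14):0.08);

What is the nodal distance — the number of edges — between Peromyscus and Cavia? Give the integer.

5

The MRCA of Peromyscus and Cavia is the node subtending ((Tremarctos,Cavia),(((Saccharomyces,Passer),Zea),(((Helarctos,Gasterosteus),(Hylobates,Secale)),(Lycaon,(Puma,(Anopheles,Escherichia))))),((Avena,Peromyscus),Gorilla)).
From Peromyscus up to that node: 3 branches. From Cavia up to the same node: 2 branches. Total: 3 + 2 = 5.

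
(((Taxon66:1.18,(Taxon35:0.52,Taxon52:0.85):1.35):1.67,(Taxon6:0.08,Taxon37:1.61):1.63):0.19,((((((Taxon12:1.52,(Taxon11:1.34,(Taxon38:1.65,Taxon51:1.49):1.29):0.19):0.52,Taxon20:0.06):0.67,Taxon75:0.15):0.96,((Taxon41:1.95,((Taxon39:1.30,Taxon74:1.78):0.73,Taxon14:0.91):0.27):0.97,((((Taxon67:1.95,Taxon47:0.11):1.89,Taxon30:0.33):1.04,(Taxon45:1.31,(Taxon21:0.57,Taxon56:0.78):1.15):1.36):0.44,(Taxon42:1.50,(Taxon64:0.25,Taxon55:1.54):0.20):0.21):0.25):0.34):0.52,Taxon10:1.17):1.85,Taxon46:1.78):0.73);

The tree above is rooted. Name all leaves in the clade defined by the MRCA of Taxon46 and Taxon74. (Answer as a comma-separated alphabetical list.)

Taxon10, Taxon11, Taxon12, Taxon14, Taxon20, Taxon21, Taxon30, Taxon38, Taxon39, Taxon41, Taxon42, Taxon45, Taxon46, Taxon47, Taxon51, Taxon55, Taxon56, Taxon64, Taxon67, Taxon74, Taxon75

Tracing Taxon46: it sits inside ((((((Taxon12,(Taxon11,(Taxon38,Taxon51))),Taxon20),Taxon75),((Taxon41,((Taxon39,Taxon74),Taxon14)),((((Taxon67,Taxon47),Taxon30),(Taxon45,(Taxon21,Taxon56))),(Taxon42,(Taxon64,Taxon55))))),Taxon10),Taxon46).
Tracing Taxon74: it sits inside (Taxon39,Taxon74).
The smallest clade enclosing both is ((((((Taxon12,(Taxon11,(Taxon38,Taxon51))),Taxon20),Taxon75),((Taxon41,((Taxon39,Taxon74),Taxon14)),((((Taxon67,Taxon47),Taxon30),(Taxon45,(Taxon21,Taxon56))),(Taxon42,(Taxon64,Taxon55))))),Taxon10),Taxon46); the answer is its 21 terminal taxa in alphabetical order.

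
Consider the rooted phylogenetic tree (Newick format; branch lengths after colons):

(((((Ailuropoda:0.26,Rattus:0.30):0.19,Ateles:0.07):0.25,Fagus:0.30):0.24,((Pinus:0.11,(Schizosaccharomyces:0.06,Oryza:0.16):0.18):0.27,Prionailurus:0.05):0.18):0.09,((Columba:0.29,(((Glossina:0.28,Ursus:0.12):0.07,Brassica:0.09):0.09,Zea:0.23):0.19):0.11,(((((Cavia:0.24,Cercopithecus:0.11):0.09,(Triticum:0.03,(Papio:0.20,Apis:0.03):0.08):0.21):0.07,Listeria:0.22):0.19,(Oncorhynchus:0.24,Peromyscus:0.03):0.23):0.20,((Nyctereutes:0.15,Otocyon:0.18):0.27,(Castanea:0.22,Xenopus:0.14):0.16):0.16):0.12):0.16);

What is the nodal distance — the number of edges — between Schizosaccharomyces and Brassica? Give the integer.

10

The MRCA of Schizosaccharomyces and Brassica is the root of the tree.
From Schizosaccharomyces up to that node: 5 branches. From Brassica up to the same node: 5 branches. Total: 5 + 5 = 10.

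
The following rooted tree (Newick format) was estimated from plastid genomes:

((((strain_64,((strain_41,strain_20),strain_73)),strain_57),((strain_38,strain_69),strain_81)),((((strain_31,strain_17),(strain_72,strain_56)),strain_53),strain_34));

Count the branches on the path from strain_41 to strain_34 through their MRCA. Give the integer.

8

The MRCA of strain_41 and strain_34 is the root of the tree.
From strain_41 up to that node: 6 branches. From strain_34 up to the same node: 2 branches. Total: 6 + 2 = 8.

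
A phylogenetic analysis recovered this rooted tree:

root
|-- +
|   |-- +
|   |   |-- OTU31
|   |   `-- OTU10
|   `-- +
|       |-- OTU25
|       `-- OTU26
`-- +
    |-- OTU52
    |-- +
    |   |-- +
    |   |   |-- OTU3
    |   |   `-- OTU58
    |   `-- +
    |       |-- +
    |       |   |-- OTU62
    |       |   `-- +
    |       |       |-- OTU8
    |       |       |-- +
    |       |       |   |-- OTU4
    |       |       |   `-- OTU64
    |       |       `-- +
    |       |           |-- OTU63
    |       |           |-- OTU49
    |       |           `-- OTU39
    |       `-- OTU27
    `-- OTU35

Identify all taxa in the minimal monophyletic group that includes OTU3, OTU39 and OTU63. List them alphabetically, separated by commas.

Tracing OTU3: it sits inside (OTU3,OTU58).
Tracing OTU39: it sits inside (OTU63,OTU49,OTU39).
Tracing OTU63: it sits inside (OTU63,OTU49,OTU39).
The smallest clade enclosing all 3 is ((OTU3,OTU58),((OTU62,(OTU8,(OTU4,OTU64),(OTU63,OTU49,OTU39))),OTU27)); the answer is its 10 terminal taxa in alphabetical order.

OTU27, OTU3, OTU39, OTU4, OTU49, OTU58, OTU62, OTU63, OTU64, OTU8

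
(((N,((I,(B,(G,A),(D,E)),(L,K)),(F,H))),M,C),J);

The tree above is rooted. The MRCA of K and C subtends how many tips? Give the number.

The MRCA of K and C is the node subtending ((N,((I,(B,(G,A),(D,E)),(L,K)),(F,H))),M,C).
That clade contains 13 terminal taxa: A, B, C, D, E, F, G, H, I, K, L, M, N.

13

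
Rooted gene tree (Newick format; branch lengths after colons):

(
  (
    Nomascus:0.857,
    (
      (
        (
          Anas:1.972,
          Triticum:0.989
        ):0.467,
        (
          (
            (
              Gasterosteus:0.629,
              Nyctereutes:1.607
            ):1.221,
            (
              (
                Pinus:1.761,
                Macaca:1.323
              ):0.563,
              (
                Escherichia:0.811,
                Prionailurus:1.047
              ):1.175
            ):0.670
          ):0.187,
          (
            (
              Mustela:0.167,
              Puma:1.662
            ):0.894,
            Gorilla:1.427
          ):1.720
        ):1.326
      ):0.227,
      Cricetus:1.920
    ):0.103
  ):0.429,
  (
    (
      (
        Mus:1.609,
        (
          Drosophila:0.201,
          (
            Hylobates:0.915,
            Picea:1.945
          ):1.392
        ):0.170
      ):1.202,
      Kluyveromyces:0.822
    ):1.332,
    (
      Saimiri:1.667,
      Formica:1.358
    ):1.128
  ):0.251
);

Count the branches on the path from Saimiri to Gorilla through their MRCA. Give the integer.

The MRCA of Saimiri and Gorilla is the root of the tree.
From Saimiri up to that node: 3 branches. From Gorilla up to the same node: 6 branches. Total: 3 + 6 = 9.

9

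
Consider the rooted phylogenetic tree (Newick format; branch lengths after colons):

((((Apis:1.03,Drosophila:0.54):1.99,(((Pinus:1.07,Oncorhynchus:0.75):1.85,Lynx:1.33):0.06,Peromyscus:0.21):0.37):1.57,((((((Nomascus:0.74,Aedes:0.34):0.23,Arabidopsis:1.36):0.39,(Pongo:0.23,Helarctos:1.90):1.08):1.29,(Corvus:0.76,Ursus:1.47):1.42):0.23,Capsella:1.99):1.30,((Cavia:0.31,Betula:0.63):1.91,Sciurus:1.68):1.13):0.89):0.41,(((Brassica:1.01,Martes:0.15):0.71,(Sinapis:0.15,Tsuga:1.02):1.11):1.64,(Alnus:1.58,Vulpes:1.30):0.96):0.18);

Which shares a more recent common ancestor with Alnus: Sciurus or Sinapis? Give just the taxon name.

Sinapis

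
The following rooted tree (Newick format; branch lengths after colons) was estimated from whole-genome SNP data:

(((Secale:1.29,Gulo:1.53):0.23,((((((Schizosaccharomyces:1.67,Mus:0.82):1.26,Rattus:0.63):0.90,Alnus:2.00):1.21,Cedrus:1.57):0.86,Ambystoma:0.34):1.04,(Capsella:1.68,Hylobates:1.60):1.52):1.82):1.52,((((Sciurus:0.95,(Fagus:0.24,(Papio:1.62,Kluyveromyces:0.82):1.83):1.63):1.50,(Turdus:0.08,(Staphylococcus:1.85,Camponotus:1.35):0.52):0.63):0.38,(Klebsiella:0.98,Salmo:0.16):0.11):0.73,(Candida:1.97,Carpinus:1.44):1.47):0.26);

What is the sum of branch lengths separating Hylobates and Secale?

6.46

The path runs Hylobates → … → MRCA → … → Secale; the MRCA is the node subtending ((Secale,Gulo),((((((Schizosaccharomyces,Mus),Rattus),Alnus),Cedrus),Ambystoma),(Capsella,Hylobates))).
Branch lengths along that path: 1.60 + 1.52 + 1.82 + 0.23 + 1.29 = 6.46.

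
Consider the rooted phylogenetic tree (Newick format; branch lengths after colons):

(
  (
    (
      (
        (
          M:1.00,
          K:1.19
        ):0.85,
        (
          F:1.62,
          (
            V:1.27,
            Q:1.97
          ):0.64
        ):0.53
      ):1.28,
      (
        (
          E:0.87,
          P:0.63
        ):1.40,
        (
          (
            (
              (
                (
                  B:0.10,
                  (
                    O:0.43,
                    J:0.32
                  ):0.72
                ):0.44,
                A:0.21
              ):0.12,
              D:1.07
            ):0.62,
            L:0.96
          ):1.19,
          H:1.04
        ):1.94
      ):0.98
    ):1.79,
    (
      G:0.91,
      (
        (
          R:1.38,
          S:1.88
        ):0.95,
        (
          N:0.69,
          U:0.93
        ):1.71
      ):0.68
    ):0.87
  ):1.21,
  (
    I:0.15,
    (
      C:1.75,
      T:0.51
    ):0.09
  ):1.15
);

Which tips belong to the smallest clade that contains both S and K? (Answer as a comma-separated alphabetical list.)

Tracing S: it sits inside (R,S).
Tracing K: it sits inside (M,K).
The smallest clade enclosing both is ((((M,K),(F,(V,Q))),((E,P),(((((B,(O,J)),A),D),L),H))),(G,((R,S),(N,U)))); the answer is its 19 terminal taxa in alphabetical order.

A, B, D, E, F, G, H, J, K, L, M, N, O, P, Q, R, S, U, V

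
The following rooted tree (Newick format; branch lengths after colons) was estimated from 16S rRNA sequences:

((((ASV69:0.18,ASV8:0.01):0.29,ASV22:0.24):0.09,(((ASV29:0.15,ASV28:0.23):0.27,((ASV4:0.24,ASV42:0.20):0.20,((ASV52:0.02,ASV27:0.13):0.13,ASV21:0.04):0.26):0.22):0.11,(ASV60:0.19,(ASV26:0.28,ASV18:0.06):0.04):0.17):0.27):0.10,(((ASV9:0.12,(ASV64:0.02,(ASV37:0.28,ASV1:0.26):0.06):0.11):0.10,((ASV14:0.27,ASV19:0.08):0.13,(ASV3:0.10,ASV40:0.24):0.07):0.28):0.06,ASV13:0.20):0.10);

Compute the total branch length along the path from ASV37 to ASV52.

The path runs ASV37 → … → MRCA → … → ASV52; the MRCA is the root of the tree.
Branch lengths along that path: 0.28 + 0.06 + 0.11 + 0.10 + 0.06 + 0.10 + 0.10 + 0.27 + 0.11 + 0.22 + 0.26 + 0.13 + 0.02 = 1.82.

1.82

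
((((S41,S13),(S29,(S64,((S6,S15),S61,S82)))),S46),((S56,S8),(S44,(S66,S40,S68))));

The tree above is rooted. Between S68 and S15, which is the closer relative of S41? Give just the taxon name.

The MRCA of S41 and S15 subtends ((S41,S13),(S29,(S64,((S6,S15),S61,S82)))) (8 taxa).
The MRCA of S41 and S68 is the root, subtending the entire tree (15 taxa).
The first is nested inside the second, so S41 shares a more recent common ancestor with S15.

S15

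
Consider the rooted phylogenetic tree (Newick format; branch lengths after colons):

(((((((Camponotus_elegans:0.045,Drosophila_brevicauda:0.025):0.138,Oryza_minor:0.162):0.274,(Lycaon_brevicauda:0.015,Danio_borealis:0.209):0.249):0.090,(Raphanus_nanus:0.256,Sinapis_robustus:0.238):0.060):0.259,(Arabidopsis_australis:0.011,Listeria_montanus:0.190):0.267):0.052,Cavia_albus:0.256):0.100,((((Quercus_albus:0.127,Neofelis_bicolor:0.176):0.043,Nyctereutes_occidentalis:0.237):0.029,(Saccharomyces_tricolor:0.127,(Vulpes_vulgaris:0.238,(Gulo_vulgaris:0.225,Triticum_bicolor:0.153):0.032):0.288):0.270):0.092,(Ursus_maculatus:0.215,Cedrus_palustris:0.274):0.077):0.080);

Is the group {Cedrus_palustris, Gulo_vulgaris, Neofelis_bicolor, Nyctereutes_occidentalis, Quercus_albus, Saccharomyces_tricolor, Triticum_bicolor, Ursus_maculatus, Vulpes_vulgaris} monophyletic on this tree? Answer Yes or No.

Yes

The most recent common ancestor of these taxa subtends ((((Quercus_albus,Neofelis_bicolor),Nyctereutes_occidentalis),(Saccharomyces_tricolor,(Vulpes_vulgaris,(Gulo_vulgaris,Triticum_bicolor)))),(Ursus_maculatus,Cedrus_palustris)).
That clade has exactly 9 tips — every listed taxon and nothing else — so the group is monophyletic.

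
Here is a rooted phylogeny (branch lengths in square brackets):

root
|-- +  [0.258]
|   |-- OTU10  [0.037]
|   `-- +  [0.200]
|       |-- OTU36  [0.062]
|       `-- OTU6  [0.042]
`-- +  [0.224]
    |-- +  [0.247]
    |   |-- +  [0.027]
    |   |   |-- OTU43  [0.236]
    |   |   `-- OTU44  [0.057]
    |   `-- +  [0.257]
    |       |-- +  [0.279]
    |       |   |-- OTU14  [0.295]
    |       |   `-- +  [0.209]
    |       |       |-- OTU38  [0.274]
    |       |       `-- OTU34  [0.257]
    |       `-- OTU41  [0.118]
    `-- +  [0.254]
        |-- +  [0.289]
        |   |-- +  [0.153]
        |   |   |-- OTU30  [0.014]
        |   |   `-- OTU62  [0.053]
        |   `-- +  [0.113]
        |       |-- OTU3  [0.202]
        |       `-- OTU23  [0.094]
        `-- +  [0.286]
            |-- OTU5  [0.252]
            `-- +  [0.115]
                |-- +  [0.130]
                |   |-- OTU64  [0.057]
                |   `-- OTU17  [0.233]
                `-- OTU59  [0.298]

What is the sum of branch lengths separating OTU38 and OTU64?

2.108

The path runs OTU38 → … → MRCA → … → OTU64; the MRCA is the node subtending (((OTU43,OTU44),((OTU14,(OTU38,OTU34)),OTU41)),(((OTU30,OTU62),(OTU3,OTU23)),(OTU5,((OTU64,OTU17),OTU59)))).
Branch lengths along that path: 0.274 + 0.209 + 0.279 + 0.257 + 0.247 + 0.254 + 0.286 + 0.115 + 0.130 + 0.057 = 2.108.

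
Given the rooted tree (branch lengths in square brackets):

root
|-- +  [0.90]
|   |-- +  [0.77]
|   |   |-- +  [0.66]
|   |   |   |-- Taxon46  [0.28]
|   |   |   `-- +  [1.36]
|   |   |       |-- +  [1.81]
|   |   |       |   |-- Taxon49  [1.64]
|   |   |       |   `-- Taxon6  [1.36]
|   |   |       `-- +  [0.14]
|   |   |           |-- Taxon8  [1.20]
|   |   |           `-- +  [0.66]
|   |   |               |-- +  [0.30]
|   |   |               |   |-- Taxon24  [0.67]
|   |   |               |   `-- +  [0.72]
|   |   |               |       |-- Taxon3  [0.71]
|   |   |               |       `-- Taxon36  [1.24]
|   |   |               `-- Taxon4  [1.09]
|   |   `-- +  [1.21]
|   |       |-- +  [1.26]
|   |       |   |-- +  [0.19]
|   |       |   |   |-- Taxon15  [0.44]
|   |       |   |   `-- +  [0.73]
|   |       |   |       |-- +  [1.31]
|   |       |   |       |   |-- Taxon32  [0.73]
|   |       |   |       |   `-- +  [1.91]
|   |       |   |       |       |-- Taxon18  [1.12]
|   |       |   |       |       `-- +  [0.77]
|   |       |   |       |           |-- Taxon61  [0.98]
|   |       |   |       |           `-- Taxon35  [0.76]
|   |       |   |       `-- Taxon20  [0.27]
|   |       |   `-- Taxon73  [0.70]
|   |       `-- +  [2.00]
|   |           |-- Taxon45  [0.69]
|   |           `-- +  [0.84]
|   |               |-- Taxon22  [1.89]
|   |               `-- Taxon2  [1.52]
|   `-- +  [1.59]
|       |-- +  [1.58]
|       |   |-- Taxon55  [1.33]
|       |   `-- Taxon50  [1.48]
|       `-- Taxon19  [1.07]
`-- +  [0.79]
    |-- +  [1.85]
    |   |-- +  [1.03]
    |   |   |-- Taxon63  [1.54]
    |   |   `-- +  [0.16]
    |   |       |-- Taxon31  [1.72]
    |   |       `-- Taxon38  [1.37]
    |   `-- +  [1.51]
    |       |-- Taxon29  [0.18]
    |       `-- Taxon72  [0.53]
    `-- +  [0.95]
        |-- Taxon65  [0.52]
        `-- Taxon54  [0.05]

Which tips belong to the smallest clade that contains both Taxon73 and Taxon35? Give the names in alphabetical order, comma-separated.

Taxon15, Taxon18, Taxon20, Taxon32, Taxon35, Taxon61, Taxon73

Tracing Taxon73: it sits inside ((Taxon15,((Taxon32,(Taxon18,(Taxon61,Taxon35))),Taxon20)),Taxon73).
Tracing Taxon35: it sits inside (Taxon61,Taxon35).
The smallest clade enclosing both is ((Taxon15,((Taxon32,(Taxon18,(Taxon61,Taxon35))),Taxon20)),Taxon73); the answer is its 7 terminal taxa in alphabetical order.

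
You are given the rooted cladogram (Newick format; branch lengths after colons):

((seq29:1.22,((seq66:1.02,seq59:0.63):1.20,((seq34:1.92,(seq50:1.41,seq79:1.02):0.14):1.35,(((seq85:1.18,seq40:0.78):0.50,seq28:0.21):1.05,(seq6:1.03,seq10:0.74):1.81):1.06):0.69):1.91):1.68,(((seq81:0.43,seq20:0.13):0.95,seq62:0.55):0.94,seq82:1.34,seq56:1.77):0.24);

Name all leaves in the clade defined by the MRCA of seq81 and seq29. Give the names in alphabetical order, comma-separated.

seq10, seq20, seq28, seq29, seq34, seq40, seq50, seq56, seq59, seq6, seq62, seq66, seq79, seq81, seq82, seq85

Tracing seq81: it sits inside (seq81,seq20).
Tracing seq29: it sits inside (seq29,((seq66,seq59),((seq34,(seq50,seq79)),(((seq85,seq40),seq28),(seq6,seq10))))).
The smallest clade enclosing both is the whole tree (their MRCA is the root), so the answer is all 16 tips in alphabetical order.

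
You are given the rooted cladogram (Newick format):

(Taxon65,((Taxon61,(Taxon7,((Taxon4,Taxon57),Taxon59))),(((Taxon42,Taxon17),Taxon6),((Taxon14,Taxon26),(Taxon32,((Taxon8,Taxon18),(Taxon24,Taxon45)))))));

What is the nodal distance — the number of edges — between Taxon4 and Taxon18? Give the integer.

11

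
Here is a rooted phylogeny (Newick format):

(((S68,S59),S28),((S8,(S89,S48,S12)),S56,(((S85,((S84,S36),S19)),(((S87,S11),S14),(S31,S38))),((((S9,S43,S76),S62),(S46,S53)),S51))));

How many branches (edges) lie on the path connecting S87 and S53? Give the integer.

9

The MRCA of S87 and S53 is the node subtending (((S85,((S84,S36),S19)),(((S87,S11),S14),(S31,S38))),((((S9,S43,S76),S62),(S46,S53)),S51)).
From S87 up to that node: 5 branches. From S53 up to the same node: 4 branches. Total: 5 + 4 = 9.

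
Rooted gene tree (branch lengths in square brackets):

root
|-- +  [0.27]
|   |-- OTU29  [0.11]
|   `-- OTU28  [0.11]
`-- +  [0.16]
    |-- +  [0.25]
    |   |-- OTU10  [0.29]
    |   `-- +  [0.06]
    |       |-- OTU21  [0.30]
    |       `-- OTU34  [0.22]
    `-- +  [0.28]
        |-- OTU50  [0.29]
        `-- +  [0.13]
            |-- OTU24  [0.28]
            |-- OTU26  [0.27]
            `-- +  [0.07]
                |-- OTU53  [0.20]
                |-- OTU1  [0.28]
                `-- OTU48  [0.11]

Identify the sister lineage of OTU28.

OTU29

OTU28 attaches to the tree at the node subtending (OTU29,OTU28).
The other lineage descending from that same node — the sister group — is the single tip OTU29.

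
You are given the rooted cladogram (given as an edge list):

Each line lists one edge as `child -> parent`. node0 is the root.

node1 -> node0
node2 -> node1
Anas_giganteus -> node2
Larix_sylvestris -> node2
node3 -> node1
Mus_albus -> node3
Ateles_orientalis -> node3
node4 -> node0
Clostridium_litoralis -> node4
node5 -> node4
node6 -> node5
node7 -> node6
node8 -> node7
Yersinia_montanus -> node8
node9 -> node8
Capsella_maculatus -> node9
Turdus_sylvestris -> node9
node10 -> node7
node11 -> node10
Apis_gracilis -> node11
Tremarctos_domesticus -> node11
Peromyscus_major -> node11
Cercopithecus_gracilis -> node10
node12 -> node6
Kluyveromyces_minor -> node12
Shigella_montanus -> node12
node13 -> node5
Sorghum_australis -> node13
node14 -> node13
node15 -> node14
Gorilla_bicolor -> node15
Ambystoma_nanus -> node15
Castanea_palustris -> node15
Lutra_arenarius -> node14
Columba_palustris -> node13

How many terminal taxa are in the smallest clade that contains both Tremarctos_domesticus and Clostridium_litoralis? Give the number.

The MRCA of Tremarctos_domesticus and Clostridium_litoralis is the node subtending (Clostridium_litoralis,((((Yersinia_montanus,(Capsella_maculatus,Turdus_sylvestris)),((Apis_gracilis,Tremarctos_domesticus,Peromyscus_major),Cercopithecus_gracilis)),(Kluyveromyces_minor,Shigella_montanus)),(Sorghum_australis,((Gorilla_bicolor,Ambystoma_nanus,Castanea_palustris),Lutra_arenarius),Columba_palustris))).
That clade contains 16 terminal taxa: Ambystoma_nanus, Apis_gracilis, Capsella_maculatus, Castanea_palustris, Cercopithecus_gracilis, Clostridium_litoralis, Columba_palustris, Gorilla_bicolor, Kluyveromyces_minor, Lutra_arenarius, Peromyscus_major, Shigella_montanus, Sorghum_australis, Tremarctos_domesticus, Turdus_sylvestris, Yersinia_montanus.

16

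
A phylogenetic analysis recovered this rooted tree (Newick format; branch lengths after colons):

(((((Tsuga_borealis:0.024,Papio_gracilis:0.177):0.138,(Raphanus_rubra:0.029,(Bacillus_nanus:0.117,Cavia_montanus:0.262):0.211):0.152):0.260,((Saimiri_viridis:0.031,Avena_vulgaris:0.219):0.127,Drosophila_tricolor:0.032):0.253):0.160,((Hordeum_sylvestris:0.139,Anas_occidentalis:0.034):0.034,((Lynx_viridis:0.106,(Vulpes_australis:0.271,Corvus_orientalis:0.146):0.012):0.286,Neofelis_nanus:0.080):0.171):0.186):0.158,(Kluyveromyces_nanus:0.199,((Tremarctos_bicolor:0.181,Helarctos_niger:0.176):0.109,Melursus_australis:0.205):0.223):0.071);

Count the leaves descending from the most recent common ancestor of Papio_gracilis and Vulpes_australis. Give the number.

The MRCA of Papio_gracilis and Vulpes_australis is the node subtending ((((Tsuga_borealis,Papio_gracilis),(Raphanus_rubra,(Bacillus_nanus,Cavia_montanus))),((Saimiri_viridis,Avena_vulgaris),Drosophila_tricolor)),((Hordeum_sylvestris,Anas_occidentalis),((Lynx_viridis,(Vulpes_australis,Corvus_orientalis)),Neofelis_nanus))).
That clade contains 14 terminal taxa: Anas_occidentalis, Avena_vulgaris, Bacillus_nanus, Cavia_montanus, Corvus_orientalis, Drosophila_tricolor, Hordeum_sylvestris, Lynx_viridis, Neofelis_nanus, Papio_gracilis, Raphanus_rubra, Saimiri_viridis, Tsuga_borealis, Vulpes_australis.

14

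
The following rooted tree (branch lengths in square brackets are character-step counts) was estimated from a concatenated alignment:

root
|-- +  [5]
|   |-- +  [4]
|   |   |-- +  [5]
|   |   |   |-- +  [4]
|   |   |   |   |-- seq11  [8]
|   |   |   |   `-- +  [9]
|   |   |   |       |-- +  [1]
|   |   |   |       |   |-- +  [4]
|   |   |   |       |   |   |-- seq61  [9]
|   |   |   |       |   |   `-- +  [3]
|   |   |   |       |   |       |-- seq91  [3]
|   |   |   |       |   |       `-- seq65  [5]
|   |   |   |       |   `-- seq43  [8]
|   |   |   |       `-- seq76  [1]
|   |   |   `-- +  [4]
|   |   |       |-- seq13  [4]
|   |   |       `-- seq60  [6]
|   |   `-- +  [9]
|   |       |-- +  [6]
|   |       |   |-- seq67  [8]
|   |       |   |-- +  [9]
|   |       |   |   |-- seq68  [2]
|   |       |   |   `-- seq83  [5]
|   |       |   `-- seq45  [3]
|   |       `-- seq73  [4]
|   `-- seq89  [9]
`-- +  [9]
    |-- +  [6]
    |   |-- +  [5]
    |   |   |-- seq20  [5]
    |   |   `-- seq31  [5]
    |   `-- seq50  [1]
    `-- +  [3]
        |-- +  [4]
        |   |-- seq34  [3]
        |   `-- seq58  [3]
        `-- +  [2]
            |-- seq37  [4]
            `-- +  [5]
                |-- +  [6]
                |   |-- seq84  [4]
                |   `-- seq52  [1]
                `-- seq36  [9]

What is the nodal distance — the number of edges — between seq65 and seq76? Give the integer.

5

The MRCA of seq65 and seq76 is the node subtending (((seq61,(seq91,seq65)),seq43),seq76).
From seq65 up to that node: 4 branches. From seq76 up to the same node: 1 branch. Total: 4 + 1 = 5.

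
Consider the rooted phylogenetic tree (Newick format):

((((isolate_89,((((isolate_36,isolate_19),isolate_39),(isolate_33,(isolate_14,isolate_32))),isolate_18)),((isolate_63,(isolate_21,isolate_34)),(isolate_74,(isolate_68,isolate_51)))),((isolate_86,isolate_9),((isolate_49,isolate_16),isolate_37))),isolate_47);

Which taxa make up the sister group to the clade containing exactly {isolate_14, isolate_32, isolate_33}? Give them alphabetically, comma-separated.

The clade containing exactly {isolate_14, isolate_32, isolate_33} attaches to the tree at the node subtending (((isolate_36,isolate_19),isolate_39),(isolate_33,(isolate_14,isolate_32))).
The other lineage descending from that same node — the sister group — is ((isolate_36,isolate_19),isolate_39); its 3 tips in alphabetical order are the answer.

isolate_19, isolate_36, isolate_39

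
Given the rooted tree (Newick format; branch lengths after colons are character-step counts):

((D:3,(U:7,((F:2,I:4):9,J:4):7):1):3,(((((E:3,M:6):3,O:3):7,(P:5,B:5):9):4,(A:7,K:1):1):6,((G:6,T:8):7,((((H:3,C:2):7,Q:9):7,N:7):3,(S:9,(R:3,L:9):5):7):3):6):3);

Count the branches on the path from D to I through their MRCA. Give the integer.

5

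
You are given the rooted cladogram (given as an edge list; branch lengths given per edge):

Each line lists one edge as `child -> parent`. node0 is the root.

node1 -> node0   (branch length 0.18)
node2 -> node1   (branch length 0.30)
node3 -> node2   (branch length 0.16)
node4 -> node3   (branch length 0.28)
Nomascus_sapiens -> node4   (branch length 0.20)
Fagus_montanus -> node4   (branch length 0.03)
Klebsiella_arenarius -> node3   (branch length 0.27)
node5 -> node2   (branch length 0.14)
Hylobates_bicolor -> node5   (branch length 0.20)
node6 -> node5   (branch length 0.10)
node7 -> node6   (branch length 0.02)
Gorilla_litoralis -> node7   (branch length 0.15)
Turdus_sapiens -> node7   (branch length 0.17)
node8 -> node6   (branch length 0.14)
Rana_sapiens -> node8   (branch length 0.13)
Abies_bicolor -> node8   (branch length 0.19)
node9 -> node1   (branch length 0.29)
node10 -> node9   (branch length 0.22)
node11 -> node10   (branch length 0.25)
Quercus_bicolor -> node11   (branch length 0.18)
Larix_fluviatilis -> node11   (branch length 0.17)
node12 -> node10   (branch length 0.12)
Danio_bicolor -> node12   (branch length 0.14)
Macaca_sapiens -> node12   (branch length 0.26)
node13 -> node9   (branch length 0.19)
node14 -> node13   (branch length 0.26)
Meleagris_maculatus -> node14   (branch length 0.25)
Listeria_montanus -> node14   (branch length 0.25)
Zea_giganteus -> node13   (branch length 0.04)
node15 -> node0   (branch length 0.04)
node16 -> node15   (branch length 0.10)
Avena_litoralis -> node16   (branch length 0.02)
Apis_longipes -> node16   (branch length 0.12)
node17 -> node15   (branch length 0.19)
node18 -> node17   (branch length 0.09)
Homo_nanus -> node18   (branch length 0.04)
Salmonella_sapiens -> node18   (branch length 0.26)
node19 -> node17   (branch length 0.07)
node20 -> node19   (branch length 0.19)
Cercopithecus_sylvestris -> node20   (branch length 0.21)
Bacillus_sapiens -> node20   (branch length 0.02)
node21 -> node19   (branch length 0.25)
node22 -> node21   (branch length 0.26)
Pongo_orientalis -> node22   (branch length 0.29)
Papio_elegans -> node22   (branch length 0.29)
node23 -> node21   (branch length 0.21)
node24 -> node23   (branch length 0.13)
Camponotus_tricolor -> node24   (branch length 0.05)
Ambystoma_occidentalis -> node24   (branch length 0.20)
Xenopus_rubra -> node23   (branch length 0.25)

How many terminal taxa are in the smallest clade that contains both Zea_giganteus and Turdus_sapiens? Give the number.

15

The MRCA of Zea_giganteus and Turdus_sapiens is the node subtending ((((Nomascus_sapiens,Fagus_montanus),Klebsiella_arenarius),(Hylobates_bicolor,((Gorilla_litoralis,Turdus_sapiens),(Rana_sapiens,Abies_bicolor)))),(((Quercus_bicolor,Larix_fluviatilis),(Danio_bicolor,Macaca_sapiens)),((Meleagris_maculatus,Listeria_montanus),Zea_giganteus))).
That clade contains 15 terminal taxa: Abies_bicolor, Danio_bicolor, Fagus_montanus, Gorilla_litoralis, Hylobates_bicolor, Klebsiella_arenarius, Larix_fluviatilis, Listeria_montanus, Macaca_sapiens, Meleagris_maculatus, Nomascus_sapiens, Quercus_bicolor, Rana_sapiens, Turdus_sapiens, Zea_giganteus.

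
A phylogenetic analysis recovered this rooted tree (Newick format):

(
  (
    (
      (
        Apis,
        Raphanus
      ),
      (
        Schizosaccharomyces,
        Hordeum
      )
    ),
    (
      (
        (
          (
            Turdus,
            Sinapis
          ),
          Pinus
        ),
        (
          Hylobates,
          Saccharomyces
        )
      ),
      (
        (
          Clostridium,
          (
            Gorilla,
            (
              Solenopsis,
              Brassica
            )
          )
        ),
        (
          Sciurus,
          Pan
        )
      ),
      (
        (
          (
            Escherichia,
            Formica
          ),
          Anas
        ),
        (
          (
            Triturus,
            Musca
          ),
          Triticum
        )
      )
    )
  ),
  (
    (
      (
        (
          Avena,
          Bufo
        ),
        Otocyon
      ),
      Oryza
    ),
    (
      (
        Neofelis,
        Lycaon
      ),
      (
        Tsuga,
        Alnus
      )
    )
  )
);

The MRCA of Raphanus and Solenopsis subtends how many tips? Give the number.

21

The MRCA of Raphanus and Solenopsis is the node subtending (((Apis,Raphanus),(Schizosaccharomyces,Hordeum)),((((Turdus,Sinapis),Pinus),(Hylobates,Saccharomyces)),((Clostridium,(Gorilla,(Solenopsis,Brassica))),(Sciurus,Pan)),(((Escherichia,Formica),Anas),((Triturus,Musca),Triticum)))).
That clade contains 21 terminal taxa: Anas, Apis, Brassica, Clostridium, Escherichia, Formica, Gorilla, Hordeum, Hylobates, Musca, Pan, Pinus, Raphanus, Saccharomyces, Schizosaccharomyces, Sciurus, Sinapis, Solenopsis, Triticum, Triturus, Turdus.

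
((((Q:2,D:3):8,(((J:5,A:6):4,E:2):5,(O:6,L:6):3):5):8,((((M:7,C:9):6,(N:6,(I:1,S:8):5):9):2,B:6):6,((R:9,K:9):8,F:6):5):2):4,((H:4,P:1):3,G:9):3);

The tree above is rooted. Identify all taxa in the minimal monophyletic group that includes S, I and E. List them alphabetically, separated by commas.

A, B, C, D, E, F, I, J, K, L, M, N, O, Q, R, S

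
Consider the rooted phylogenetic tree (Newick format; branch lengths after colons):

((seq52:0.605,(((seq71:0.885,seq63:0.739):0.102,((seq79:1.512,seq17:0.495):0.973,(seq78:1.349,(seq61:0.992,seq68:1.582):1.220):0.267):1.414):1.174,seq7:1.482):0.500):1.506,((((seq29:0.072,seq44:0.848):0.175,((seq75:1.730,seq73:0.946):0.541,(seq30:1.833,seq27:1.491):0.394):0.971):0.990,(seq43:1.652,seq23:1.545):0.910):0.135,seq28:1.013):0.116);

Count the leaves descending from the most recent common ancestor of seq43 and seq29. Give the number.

8

The MRCA of seq43 and seq29 is the node subtending (((seq29,seq44),((seq75,seq73),(seq30,seq27))),(seq43,seq23)).
That clade contains 8 terminal taxa: seq23, seq27, seq29, seq30, seq43, seq44, seq73, seq75.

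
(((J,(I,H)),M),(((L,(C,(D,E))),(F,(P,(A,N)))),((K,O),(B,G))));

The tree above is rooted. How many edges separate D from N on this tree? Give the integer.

8

The MRCA of D and N is the node subtending ((L,(C,(D,E))),(F,(P,(A,N)))).
From D up to that node: 4 branches. From N up to the same node: 4 branches. Total: 4 + 4 = 8.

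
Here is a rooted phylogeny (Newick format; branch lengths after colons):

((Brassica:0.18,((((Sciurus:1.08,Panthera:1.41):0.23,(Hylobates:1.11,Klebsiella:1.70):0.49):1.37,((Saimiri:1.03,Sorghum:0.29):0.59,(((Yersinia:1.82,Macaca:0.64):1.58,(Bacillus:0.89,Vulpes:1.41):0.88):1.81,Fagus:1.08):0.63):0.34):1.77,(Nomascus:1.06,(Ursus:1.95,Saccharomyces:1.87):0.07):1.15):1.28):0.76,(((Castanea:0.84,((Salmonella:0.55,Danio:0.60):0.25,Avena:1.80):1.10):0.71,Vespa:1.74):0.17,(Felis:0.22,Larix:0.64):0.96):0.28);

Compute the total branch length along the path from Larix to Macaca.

10.69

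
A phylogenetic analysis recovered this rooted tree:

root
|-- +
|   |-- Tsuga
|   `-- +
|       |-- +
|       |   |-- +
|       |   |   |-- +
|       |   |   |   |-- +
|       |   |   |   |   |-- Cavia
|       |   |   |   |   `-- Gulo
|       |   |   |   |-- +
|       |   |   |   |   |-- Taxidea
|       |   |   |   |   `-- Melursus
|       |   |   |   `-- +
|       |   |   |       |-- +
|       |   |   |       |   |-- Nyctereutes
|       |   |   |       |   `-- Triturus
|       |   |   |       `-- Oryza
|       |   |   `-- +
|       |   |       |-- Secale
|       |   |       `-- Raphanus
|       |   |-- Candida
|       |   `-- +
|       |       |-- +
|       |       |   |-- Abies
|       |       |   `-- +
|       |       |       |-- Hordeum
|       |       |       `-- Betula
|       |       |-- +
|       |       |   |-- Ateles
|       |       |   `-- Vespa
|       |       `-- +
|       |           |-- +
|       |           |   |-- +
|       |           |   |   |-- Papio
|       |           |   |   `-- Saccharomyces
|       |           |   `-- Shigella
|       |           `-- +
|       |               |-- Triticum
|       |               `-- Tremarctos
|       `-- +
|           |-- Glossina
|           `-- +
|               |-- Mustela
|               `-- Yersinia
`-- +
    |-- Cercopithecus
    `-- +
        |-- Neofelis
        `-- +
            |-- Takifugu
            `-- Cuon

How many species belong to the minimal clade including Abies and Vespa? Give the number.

10

The MRCA of Abies and Vespa is the node subtending ((Abies,(Hordeum,Betula)),(Ateles,Vespa),(((Papio,Saccharomyces),Shigella),(Triticum,Tremarctos))).
That clade contains 10 terminal taxa: Abies, Ateles, Betula, Hordeum, Papio, Saccharomyces, Shigella, Tremarctos, Triticum, Vespa.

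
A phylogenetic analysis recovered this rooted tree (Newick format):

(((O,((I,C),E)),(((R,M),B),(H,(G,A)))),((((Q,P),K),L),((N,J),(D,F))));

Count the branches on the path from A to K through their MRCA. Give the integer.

9

The MRCA of A and K is the root of the tree.
From A up to that node: 5 branches. From K up to the same node: 4 branches. Total: 5 + 4 = 9.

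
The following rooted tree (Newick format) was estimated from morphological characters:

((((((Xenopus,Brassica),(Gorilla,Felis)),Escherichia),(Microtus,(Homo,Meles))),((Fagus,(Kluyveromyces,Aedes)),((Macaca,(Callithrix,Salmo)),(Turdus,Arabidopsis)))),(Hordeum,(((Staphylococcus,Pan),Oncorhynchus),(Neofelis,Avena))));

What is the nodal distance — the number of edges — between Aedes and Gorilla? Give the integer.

9

The MRCA of Aedes and Gorilla is the node subtending (((((Xenopus,Brassica),(Gorilla,Felis)),Escherichia),(Microtus,(Homo,Meles))),((Fagus,(Kluyveromyces,Aedes)),((Macaca,(Callithrix,Salmo)),(Turdus,Arabidopsis)))).
From Aedes up to that node: 4 branches. From Gorilla up to the same node: 5 branches. Total: 4 + 5 = 9.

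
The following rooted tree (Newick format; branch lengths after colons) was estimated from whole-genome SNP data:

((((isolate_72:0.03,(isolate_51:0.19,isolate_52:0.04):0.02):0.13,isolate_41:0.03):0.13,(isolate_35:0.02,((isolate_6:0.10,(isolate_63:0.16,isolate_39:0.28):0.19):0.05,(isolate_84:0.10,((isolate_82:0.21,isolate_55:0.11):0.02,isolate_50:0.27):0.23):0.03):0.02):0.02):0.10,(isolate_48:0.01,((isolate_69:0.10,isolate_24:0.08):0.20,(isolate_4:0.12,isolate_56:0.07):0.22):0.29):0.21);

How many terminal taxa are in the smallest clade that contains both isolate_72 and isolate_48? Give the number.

The MRCA of isolate_72 and isolate_48 is the root, so the clade is the entire tree.
That clade contains 17 terminal taxa: isolate_24, isolate_35, isolate_39, isolate_4, isolate_41, isolate_48, isolate_50, isolate_51, isolate_52, isolate_55, isolate_56, isolate_6, isolate_63, isolate_69, isolate_72, isolate_82, isolate_84.

17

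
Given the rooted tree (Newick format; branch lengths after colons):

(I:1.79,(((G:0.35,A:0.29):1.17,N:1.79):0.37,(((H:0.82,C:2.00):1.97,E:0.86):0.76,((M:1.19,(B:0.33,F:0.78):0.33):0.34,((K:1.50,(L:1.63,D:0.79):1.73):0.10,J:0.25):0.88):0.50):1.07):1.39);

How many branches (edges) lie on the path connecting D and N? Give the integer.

8

The MRCA of D and N is the node subtending (((G,A),N),(((H,C),E),((M,(B,F)),((K,(L,D)),J)))).
From D up to that node: 6 branches. From N up to the same node: 2 branches. Total: 6 + 2 = 8.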